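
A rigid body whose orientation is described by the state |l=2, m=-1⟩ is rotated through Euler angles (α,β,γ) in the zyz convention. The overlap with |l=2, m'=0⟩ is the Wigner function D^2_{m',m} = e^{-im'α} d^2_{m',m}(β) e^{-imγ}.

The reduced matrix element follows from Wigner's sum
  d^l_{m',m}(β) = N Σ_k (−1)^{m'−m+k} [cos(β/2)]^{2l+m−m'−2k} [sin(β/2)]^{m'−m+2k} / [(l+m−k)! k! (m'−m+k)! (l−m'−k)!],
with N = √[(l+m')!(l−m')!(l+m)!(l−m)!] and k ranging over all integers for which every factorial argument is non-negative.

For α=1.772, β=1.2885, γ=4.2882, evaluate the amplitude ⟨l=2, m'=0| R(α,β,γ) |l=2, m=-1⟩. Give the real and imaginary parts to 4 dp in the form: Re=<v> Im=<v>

Re=0.1349 Im=0.2986

Split into d^2_{0,-1}(β=1.2885) × two z-phases.
With c≡cos(β/2)=0.799550 and s≡sin(β/2)=0.600599, N=[2·2·1·6]^{1/2}=4.898979
k: max(0,(-1)−(0))=0 … min(2+(-1),2−(0))=1
  k=0: (−1)^1·4.8990/(2)·0.7996^3·0.6006^1 = -0.751965
  k=1: (−1)^2·4.8990/(2)·0.7996^1·0.6006^3 = +0.424302
d^2_{0,-1}(1.2885) = -0.751965 +0.424302 = -0.327663
Phases: e^{-i·(0)·1.772}=+1.000000+0.000000i, e^{-i·(-1)·4.2882}=-0.411582-0.911373i ⇒ D=+0.134860+0.298623i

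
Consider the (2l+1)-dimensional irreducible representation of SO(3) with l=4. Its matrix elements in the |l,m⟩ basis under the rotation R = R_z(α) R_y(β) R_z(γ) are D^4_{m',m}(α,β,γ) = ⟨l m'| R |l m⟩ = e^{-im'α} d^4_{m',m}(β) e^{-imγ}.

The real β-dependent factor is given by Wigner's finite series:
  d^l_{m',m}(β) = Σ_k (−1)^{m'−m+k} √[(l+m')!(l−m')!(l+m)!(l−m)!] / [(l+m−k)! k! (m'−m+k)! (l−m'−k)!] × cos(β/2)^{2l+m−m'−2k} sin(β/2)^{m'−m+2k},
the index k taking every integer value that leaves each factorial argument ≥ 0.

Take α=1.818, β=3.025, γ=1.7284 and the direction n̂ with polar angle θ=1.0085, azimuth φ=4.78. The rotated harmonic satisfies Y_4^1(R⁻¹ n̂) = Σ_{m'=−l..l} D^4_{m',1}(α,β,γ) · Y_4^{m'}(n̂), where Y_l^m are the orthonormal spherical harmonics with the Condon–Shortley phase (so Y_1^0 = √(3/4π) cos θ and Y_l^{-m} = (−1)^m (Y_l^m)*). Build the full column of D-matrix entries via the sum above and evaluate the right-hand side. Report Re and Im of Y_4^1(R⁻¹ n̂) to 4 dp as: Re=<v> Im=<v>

Need the full column D^4_{m',1} for m'=−4..4 at α=1.818, β=3.025, γ=1.7284.
cos(β/2)=0.058263, sin(β/2)=0.998301
d^4_{-4,1}: single k=5 term ⇒ +0.001468;  D = +0.001084-0.000989i
d^4_{-3,1}: k∈[4..5] ⇒ +0.000151 -0.026670 = -0.026519;  D = +0.022124+0.014622i
d^4_{-2,1}: k∈[3..5] ⇒ +0.000009 -0.004160 +0.244266 = +0.240115;  D = -0.079351+0.226625i
d^4_{-1,1}: k∈[2..5] ⇒ +0.000000 -0.000343 +0.050402 -0.986491 = -0.936431;  D = -0.932675-0.083792i
d^4_{0,1}: k∈[1..4] ⇒ +0.000000 -0.000018 +0.005262 -0.257479 = -0.252235;  D = +0.039589+0.249108i
d^4_{1,1}: k∈[0..3] ⇒ +0.000000 -0.000001 +0.000343 -0.033602 = -0.033259;  D = +0.030571-0.013099i
d^4_{2,1}: k∈[0..2] ⇒ -0.000000 +0.000014 -0.002773 = -0.002759;  D = -0.001674-0.002193i
d^4_{3,1}: k∈[0..1] ⇒ +0.000000 -0.000151 = -0.000151;  D = -0.000094+0.000118i
d^4_{4,1}: single k=0 term ⇒ -0.000005;  D = +0.000005+0.000002i
Y_4^{m'}(θ=1.0085,φ=4.78) and Σ D·Y over m':
  (+0.0011-0.0010i)·(+0.2185-0.0606i)  (+0.0221+0.0146i)·(-0.0814-0.3958i)  (-0.0794+0.2266i)·(-0.2348+0.0319i)  (-0.9327-0.0838i)·(-0.0146-0.2151i)  (+0.0396+0.2491i)·(-0.2856+0.0000i)  (+0.0306-0.0131i)·(+0.0146-0.2151i)  (-0.0017-0.0022i)·(-0.2348-0.0319i)  (-0.0001+0.0001i)·(+0.0814-0.3958i)  (+0.0000+0.0000i)·(+0.2185+0.0606i)
Y_4^1(R⁻¹ n̂) = -0.002198+0.058593i

Re=-0.0022 Im=0.0586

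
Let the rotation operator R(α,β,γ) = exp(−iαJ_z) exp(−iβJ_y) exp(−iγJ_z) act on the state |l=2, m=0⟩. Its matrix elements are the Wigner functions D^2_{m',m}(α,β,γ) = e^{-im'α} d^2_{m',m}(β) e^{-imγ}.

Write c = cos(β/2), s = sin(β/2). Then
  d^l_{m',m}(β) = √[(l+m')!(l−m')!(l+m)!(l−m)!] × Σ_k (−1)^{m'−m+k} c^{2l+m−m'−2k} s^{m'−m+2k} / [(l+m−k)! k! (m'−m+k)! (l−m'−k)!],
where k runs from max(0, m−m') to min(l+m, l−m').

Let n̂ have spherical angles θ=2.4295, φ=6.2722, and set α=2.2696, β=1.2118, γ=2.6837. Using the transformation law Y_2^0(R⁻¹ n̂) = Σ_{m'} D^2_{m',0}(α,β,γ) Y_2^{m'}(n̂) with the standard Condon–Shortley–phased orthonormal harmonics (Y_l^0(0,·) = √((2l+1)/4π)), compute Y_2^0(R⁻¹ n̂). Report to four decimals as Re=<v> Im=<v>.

Re=0.1026 Im=0.0000

Need the full column D^2_{m',0} for m'=−2..2 at α=2.2696, β=1.2118, γ=2.6837.
cos(β/2)=0.821990, sin(β/2)=0.569502
d^2_{-2,0}: single k=2 term ⇒ +0.536784;  D = -0.092501-0.528753i
d^2_{-1,0}: k∈[1..2] ⇒ +0.774766 -0.371902 = +0.402864;  D = -0.259163+0.308438i
d^2_{0,0}: k∈[0..2] ⇒ +0.456526 -0.876564 +0.105192 = -0.314846;  D = -0.314846+0.000000i
d^2_{1,0}: k∈[0..1] ⇒ -0.774766 +0.371902 = -0.402864;  D = +0.259163+0.308438i
d^2_{2,0}: single k=0 term ⇒ +0.536784;  D = -0.092501+0.528753i
Y_2^{m'}(θ=2.4295,φ=6.2722) and Σ D·Y over m':
  (-0.0925-0.5288i)·(+0.1649+0.0036i)  (-0.2592+0.3084i)·(-0.3821-0.0042i)  (-0.3148+0.0000i)·(+0.2268+0.0000i)  (+0.2592+0.3084i)·(+0.3821-0.0042i)  (-0.0925+0.5288i)·(+0.1649-0.0036i)
Y_2^0(R⁻¹ n̂) = +0.102564+0.000000i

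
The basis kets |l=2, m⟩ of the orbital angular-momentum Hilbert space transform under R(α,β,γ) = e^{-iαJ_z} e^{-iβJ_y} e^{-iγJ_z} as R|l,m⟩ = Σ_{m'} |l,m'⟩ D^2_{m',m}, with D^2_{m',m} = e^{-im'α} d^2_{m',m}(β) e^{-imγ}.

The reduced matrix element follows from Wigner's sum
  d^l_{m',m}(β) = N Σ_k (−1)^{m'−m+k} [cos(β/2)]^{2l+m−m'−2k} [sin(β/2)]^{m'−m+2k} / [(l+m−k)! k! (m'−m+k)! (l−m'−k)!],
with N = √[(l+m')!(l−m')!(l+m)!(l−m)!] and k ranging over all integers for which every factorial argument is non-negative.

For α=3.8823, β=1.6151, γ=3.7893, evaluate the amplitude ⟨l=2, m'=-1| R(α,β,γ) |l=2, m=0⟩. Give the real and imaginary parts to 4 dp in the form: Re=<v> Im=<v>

First d^2_{-1,0}(β=1.6151), then the phase factors e^{-i(-1)α} and e^{-i(0)γ}:
c=cos(1.6151/2)=0.691271, s=sin(1.6151/2)=0.722596; N=√[1·6·2·2]=4.898979
The bounds max(0,m−m')=1 and min(l+m,l−m')=2 give 2 terms
  k=1: (−1)^0·4.8990/(2)·0.6913^3·0.7226^1 = +0.584677
  k=2: (−1)^1·4.8990/(2)·0.6913^1·0.7226^3 = -0.638866
d^2_{-1,0}(1.6151) = +0.584677 -0.638866 = -0.054190
D = (-0.737991-0.674810i)·(-0.054190)·(+1.000000+0.000000i) = +0.039992+0.036568i

Re=0.0400 Im=0.0366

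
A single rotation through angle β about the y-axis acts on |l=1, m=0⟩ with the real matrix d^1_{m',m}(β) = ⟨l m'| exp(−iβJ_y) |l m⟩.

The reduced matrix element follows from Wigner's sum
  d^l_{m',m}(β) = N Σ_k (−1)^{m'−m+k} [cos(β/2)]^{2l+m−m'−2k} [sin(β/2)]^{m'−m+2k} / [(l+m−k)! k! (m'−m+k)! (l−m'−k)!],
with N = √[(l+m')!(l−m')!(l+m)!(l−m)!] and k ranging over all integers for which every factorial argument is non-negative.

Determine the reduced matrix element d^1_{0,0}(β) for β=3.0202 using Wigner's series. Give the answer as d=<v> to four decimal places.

d=-0.9926

d^1_{0,0}(β=3.0202) via Wigner's sum:
With c≡cos(β/2)=0.060659 and s≡sin(β/2)=0.998159, N=[1·1·1·1]^{1/2}=1.000000
The bounds max(0,m−m')=0 and min(l+m,l−m')=1 give 2 terms
  k=0: (−1)^0·1.0000/(1)·0.0607^2·0.9982^0 = +0.003680
  k=1: (−1)^1·1.0000/(1)·0.0607^0·0.9982^2 = -0.996320
d^1_{0,0}(3.0202) = +0.003680 -0.996320 = -0.992641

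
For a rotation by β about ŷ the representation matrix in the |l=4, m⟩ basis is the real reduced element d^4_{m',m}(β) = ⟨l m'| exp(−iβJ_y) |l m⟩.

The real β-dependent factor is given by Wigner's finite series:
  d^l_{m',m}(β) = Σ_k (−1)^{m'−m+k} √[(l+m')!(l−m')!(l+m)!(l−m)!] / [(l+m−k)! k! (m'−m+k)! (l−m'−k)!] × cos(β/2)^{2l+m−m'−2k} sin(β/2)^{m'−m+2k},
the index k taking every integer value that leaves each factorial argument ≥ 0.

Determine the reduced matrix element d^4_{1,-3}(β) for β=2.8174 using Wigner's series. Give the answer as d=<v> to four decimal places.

d^4_{1,-3}(β=2.8174) via Wigner's sum:
With c≡cos(β/2)=0.161387 and s≡sin(β/2)=0.986891, N=[120·6·1·5040]^{1/2}=1904.940944
k: max(0,(-3)−(1))=0 … min(4+(-3),4−(1))=1
  k=0: (−1)^4·1904.9409/(144)·0.1614^4·0.9869^4 = +0.008513
  k=1: (−1)^5·1904.9409/(240)·0.1614^2·0.9869^6 = -0.190996
d^4_{1,-3}(2.8174) = +0.008513 -0.190996 = -0.182483

d=-0.1825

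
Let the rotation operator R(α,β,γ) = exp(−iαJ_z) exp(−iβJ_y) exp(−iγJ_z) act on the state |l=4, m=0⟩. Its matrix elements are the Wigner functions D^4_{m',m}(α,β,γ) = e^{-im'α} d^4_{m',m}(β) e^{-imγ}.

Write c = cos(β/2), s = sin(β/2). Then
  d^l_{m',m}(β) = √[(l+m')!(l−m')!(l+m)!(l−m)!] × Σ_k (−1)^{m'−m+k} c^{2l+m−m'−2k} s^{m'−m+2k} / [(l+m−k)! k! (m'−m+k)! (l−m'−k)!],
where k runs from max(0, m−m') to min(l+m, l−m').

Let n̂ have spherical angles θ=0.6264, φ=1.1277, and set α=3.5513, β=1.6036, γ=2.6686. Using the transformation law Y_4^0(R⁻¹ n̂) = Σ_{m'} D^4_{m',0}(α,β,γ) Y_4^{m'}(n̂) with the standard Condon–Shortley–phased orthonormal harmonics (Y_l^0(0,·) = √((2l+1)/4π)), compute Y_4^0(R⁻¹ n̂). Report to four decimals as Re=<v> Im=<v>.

Need the full column D^4_{m',0} for m'=−4..4 at α=3.5513, β=1.6036, γ=2.6686.
cos(β/2)=0.695414, sin(β/2)=0.718609
d^4_{-4,0}: single k=4 term ⇒ +0.521788;  D = -0.035471+0.520581i
d^4_{-3,0}: k∈[3..4] ⇒ +0.714102 -0.762532 = -0.048430;  D = +0.016227+0.045631i
d^4_{-2,0}: k∈[2..4] ⇒ +0.554075 -1.577739 +0.631778 = -0.391886;  D = -0.267521-0.286369i
d^4_{-1,0}: k∈[1..4] ⇒ +0.252763 -1.619431 +1.729261 -0.307756 = +0.054836;  D = -0.050298-0.021843i
d^4_{0,0}: k∈[0..4] ⇒ +0.054695 -0.934474 +2.245162 -1.065524 +0.071112 = +0.370971;  D = +0.370971+0.000000i
d^4_{1,0}: k∈[0..3] ⇒ -0.252763 +1.619431 -1.729261 +0.307756 = -0.054836;  D = +0.050298-0.021843i
d^4_{2,0}: k∈[0..2] ⇒ +0.554075 -1.577739 +0.631778 = -0.391886;  D = -0.267521+0.286369i
d^4_{3,0}: k∈[0..1] ⇒ -0.714102 +0.762532 = +0.048430;  D = -0.016227+0.045631i
d^4_{4,0}: single k=0 term ⇒ +0.521788;  D = -0.035471-0.520581i
Y_4^{m'}(θ=0.6264,φ=1.1277) and Σ D·Y over m':
  (-0.0355+0.5206i)·(-0.0105+0.0512i)  (+0.0162+0.0456i)·(-0.1984+0.0489i)  (-0.2675-0.2864i)·(-0.2613-0.3201i)  (-0.0503-0.0218i)·(+0.1536-0.3236i)  (+0.3710+0.0000i)·(-0.1706+0.0000i)  (+0.0503-0.0218i)·(-0.1536-0.3236i)  (-0.2675+0.2864i)·(-0.2613+0.3201i)  (-0.0162+0.0456i)·(+0.1984+0.0489i)  (-0.0355-0.5206i)·(-0.0105-0.0512i)
Y_4^0(R⁻¹ n̂) = -0.199885+0.000000i

Re=-0.1999 Im=0.0000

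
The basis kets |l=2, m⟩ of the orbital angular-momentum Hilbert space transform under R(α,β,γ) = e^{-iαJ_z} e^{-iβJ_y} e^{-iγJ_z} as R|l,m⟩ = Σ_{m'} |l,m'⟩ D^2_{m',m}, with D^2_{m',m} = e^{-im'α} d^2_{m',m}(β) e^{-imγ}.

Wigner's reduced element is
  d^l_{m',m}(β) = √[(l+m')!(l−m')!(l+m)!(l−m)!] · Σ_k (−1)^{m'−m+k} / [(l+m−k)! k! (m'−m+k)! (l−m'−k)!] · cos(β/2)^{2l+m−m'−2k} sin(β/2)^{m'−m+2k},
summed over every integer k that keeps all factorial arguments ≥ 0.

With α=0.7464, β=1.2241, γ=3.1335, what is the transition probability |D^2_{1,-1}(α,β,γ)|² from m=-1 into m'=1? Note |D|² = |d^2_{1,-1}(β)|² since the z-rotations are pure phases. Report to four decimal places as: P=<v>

Split into d^2_{1,-1}(β=1.2241) × two z-phases.
c=cos(1.2241/2)=0.818472, s=sin(1.2241/2)=0.574547; N=√[6·1·1·6]=6.000000
Admissible k: 0..1 (factorial args all ≥0)
  k=0: (−1)^2·6.0000/(2)·0.8185^2·0.5745^2 = +0.663406
  k=1: (−1)^3·6.0000/(6)·0.8185^0·0.5745^4 = -0.108968
d^2_{1,-1}(1.2241) = +0.663406 -0.108968 = +0.554437
|D^2_{1,-1}|² = |d^2_{1,-1}(β)|² = (+0.554437)² = 0.307401 (the z-rotation phases have unit modulus)

P=0.3074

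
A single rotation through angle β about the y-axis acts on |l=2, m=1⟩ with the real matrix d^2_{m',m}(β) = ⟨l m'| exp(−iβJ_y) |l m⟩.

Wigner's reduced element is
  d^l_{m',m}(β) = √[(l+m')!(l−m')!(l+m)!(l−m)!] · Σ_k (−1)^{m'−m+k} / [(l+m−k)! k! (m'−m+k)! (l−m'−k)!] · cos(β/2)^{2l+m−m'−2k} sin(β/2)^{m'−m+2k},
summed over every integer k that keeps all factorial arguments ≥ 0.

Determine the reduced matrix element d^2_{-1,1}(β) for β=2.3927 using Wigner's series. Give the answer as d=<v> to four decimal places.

d=-0.4027

d^2_{-1,1}(β=2.3927) via Wigner's sum:
c=cos(2.3927/2)=0.365757, s=sin(2.3927/2)=0.930710; N=√[1·6·6·1]=6.000000
k: max(0,(1)−(-1))=2 … min(2+(1),2−(-1))=3
  k=2: (−1)^0·6.0000/(2)·0.3658^2·0.9307^2 = +0.347645
  k=3: (−1)^1·6.0000/(6)·0.3658^0·0.9307^4 = -0.750340
d^2_{-1,1}(2.3927) = +0.347645 -0.750340 = -0.402695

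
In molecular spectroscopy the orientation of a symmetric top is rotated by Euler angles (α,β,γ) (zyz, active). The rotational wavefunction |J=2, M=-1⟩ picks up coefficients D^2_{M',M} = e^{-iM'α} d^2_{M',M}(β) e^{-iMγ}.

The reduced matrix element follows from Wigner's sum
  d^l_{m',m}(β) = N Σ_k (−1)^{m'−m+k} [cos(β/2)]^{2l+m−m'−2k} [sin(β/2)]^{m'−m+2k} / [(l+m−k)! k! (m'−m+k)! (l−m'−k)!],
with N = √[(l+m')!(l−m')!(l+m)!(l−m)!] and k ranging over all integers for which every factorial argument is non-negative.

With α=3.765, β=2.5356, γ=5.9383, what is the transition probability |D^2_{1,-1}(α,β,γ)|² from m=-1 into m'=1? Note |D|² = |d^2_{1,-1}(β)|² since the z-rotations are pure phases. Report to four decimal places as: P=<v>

P=0.3440

First d^2_{1,-1}(β=2.5356), then the phase factors e^{-i(1)α} and e^{-i(-1)γ}:
c=cos(2.5356/2)=0.298381, s=sin(2.5356/2)=0.954447; N=√[6·1·1·6]=6.000000
The bounds max(0,m−m')=0 and min(l+m,l−m')=1 give 2 terms
  k=0: (−1)^2·6.0000/(2)·0.2984^2·0.9544^2 = +0.243315
  k=1: (−1)^3·6.0000/(6)·0.2984^0·0.9544^4 = -0.829864
d^2_{1,-1}(2.5356) = +0.243315 -0.829864 = -0.586549
|D^2_{1,-1}|² = |d^2_{1,-1}(β)|² = (-0.586549)² = 0.344040 (the z-rotation phases have unit modulus)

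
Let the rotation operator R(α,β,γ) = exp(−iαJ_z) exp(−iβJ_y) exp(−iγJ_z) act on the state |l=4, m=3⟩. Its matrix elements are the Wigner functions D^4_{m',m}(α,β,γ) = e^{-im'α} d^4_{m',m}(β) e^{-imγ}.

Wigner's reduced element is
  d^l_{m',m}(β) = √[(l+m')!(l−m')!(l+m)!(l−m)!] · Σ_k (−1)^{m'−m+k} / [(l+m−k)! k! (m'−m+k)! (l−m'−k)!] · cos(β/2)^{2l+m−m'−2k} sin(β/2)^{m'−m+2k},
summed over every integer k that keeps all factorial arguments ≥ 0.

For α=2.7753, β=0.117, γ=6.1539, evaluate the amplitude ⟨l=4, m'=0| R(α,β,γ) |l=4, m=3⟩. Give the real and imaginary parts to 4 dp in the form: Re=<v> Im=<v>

D^4_{0,3}(2.7753,0.117,6.1539) = e^{-i·0·2.7753}·d^4_{0,3}(0.117)·e^{-i·3·6.1539}. Compute d first:
With c≡cos(β/2)=0.998289 and s≡sin(β/2)=0.058467, N=[24·24·5040·1]^{1/2}=1703.830978
The bounds max(0,m−m')=3 and min(l+m,l−m')=4 give 2 terms
  k=3: (−1)^0·1703.8310/(144)·0.9983^5·0.0585^3 = +0.002345
  k=4: (−1)^1·1703.8310/(144)·0.9983^3·0.0585^5 = -0.000008
d^4_{0,3}(0.117) = +0.002345 -0.000008 = +0.002337
Phases: e^{-i·(0)·2.7753}=+1.000000+0.000000i, e^{-i·(3)·6.1539}=+0.925722+0.378204i ⇒ D=+0.002163+0.000884i

Re=0.0022 Im=0.0009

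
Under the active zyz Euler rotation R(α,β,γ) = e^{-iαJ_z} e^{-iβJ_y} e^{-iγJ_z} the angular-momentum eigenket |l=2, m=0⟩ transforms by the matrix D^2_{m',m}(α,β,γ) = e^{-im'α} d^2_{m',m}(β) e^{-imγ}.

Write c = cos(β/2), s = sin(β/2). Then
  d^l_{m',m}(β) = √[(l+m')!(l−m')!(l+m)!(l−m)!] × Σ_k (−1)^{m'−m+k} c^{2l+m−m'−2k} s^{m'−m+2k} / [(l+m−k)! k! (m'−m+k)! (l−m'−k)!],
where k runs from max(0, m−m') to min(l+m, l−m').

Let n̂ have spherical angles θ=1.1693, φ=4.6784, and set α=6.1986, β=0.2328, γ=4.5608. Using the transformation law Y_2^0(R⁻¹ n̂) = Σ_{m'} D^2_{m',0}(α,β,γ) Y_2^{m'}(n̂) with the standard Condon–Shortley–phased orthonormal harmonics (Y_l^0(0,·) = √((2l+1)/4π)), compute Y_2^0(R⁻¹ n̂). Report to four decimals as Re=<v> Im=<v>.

Re=-0.1707 Im=0.0000

Need the full column D^2_{m',0} for m'=−2..2 at α=6.1986, β=0.2328, γ=4.5608.
cos(β/2)=0.993233, sin(β/2)=0.116137
d^2_{-2,0}: single k=2 term ⇒ +0.032593;  D = +0.032128-0.005487i
d^2_{-1,0}: k∈[1..2] ⇒ +0.278741 -0.003811 = +0.274930;  D = +0.273947-0.023227i
d^2_{0,0}: k∈[0..2] ⇒ +0.973206 -0.053224 +0.000182 = +0.920164;  D = +0.920164+0.000000i
d^2_{1,0}: k∈[0..1] ⇒ -0.278741 +0.003811 = -0.274930;  D = -0.273947-0.023227i
d^2_{2,0}: single k=0 term ⇒ +0.032593;  D = +0.032128+0.005487i
Y_2^{m'}(θ=1.1693,φ=4.6784) and Σ D·Y over m':
  (+0.0321-0.0055i)·(-0.3265-0.0222i)  (+0.2739-0.0232i)·(-0.0094+0.2777i)  (+0.9202+0.0000i)·(-0.1709+0.0000i)  (-0.2739-0.0232i)·(+0.0094+0.2777i)  (+0.0321+0.0055i)·(-0.3265+0.0222i)
Y_2^0(R⁻¹ n̂) = -0.170744-0.000000i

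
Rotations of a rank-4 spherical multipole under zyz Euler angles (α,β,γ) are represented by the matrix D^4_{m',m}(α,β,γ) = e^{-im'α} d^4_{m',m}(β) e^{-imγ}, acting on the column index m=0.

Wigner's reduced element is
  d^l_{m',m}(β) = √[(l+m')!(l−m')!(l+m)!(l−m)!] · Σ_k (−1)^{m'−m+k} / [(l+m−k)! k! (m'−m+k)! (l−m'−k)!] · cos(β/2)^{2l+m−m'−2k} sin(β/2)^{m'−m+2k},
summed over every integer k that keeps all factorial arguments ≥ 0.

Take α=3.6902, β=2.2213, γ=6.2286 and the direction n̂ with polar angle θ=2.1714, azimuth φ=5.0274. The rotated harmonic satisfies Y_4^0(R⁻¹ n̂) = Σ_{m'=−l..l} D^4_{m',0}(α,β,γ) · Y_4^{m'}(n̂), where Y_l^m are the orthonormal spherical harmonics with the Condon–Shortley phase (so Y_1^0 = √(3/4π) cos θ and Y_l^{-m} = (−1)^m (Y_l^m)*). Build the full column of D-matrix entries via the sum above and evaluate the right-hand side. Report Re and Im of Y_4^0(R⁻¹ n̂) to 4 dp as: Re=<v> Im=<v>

Need the full column D^4_{m',0} for m'=−4..4 at α=3.6902, β=2.2213, γ=6.2286.
cos(β/2)=0.444079, sin(β/2)=0.895988
d^4_{-4,0}: single k=4 term ⇒ +0.209700;  D = -0.122462+0.170227i
d^4_{-3,0}: k∈[3..4] ⇒ +0.146985 -0.598350 = -0.451365;  D = -0.033832+0.450095i
d^4_{-2,0}: k∈[2..4] ⇒ +0.058410 -0.634074 +0.967952 = +0.392289;  D = +0.178914+0.349114i
d^4_{-1,0}: k∈[1..4] ⇒ +0.013647 -0.333330 +1.356930 -0.920639 = +0.116608;  D = -0.099496-0.060811i
d^4_{0,0}: k∈[0..4] ⇒ +0.001512 -0.098511 +0.902302 -1.632498 +0.415351 = -0.411843;  D = -0.411843+0.000000i
d^4_{1,0}: k∈[0..3] ⇒ -0.013647 +0.333330 -1.356930 +0.920639 = -0.116608;  D = +0.099496-0.060811i
d^4_{2,0}: k∈[0..2] ⇒ +0.058410 -0.634074 +0.967952 = +0.392289;  D = +0.178914-0.349114i
d^4_{3,0}: k∈[0..1] ⇒ -0.146985 +0.598350 = +0.451365;  D = +0.033832+0.450095i
d^4_{4,0}: single k=0 term ⇒ +0.209700;  D = -0.122462-0.170227i
Y_4^{m'}(θ=2.1714,φ=5.0274) and Σ D·Y over m':
  (-0.1225+0.1702i)·(+0.0627-0.1952i)  (-0.0338+0.4501i)·(+0.3219+0.2326i)  (+0.1789+0.3491i)·(-0.2273+0.1658i)  (-0.0995-0.0608i)·(+0.0522+0.1603i)  (-0.4118+0.0000i)·(-0.3186+0.0000i)  (+0.0995-0.0608i)·(-0.0522+0.1603i)  (+0.1789-0.3491i)·(-0.2273-0.1658i)  (+0.0338+0.4501i)·(-0.3219+0.2326i)  (-0.1225-0.1702i)·(+0.0627+0.1952i)
Y_4^0(R⁻¹ n̂) = -0.236895-0.000000i

Re=-0.2369 Im=0.0000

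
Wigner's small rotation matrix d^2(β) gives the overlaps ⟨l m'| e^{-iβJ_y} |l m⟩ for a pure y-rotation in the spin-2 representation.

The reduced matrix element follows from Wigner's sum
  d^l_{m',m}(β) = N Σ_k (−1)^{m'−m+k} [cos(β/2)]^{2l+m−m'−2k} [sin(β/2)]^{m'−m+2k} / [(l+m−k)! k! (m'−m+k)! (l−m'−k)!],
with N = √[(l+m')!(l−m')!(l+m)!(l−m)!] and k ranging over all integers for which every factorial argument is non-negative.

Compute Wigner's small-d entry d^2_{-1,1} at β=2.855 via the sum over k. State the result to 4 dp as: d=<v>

d=-0.8997

d^2_{-1,1}(β=2.855) via Wigner's sum:
Half-angle: c=0.142806, s=0.989751. N=√(1·6·6·1)=6.000000
k: max(0,(1)−(-1))=2 … min(2+(1),2−(-1))=3
  k=2: (−1)^0·6.0000/(2)·0.1428^2·0.9898^2 = +0.059933
  k=3: (−1)^1·6.0000/(6)·0.1428^0·0.9898^4 = -0.959629
d^2_{-1,1}(2.855) = +0.059933 -0.959629 = -0.899695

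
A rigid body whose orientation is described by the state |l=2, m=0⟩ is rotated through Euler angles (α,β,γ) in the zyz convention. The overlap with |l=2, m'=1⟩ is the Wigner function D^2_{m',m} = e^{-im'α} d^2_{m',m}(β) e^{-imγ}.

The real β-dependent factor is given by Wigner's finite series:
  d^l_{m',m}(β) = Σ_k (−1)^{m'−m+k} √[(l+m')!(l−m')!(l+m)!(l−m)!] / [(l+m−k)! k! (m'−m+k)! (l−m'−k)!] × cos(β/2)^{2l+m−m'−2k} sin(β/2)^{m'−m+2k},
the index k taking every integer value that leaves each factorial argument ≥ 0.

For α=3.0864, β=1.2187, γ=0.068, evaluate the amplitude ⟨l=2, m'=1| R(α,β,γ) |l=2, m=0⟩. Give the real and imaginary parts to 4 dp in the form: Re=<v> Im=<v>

Re=0.3959 Im=0.0219

First d^2_{1,0}(β=1.2187), then the phase factors e^{-i(1)α} and e^{-i(0)γ}:
Half-angle: c=0.820020, s=0.572335. N=√(6·1·2·2)=4.898979
k: max(0,(0)−(1))=0 … min(2+(0),2−(1))=1
  k=0: (−1)^1·4.8990/(2)·0.8200^3·0.5723^1 = -0.773035
  k=1: (−1)^2·4.8990/(2)·0.8200^1·0.5723^3 = +0.376574
d^2_{1,0}(1.2187) = -0.773035 +0.376574 = -0.396461
D = (-0.998477-0.055165i)·(-0.396461)·(+1.000000+0.000000i) = +0.395858+0.021871i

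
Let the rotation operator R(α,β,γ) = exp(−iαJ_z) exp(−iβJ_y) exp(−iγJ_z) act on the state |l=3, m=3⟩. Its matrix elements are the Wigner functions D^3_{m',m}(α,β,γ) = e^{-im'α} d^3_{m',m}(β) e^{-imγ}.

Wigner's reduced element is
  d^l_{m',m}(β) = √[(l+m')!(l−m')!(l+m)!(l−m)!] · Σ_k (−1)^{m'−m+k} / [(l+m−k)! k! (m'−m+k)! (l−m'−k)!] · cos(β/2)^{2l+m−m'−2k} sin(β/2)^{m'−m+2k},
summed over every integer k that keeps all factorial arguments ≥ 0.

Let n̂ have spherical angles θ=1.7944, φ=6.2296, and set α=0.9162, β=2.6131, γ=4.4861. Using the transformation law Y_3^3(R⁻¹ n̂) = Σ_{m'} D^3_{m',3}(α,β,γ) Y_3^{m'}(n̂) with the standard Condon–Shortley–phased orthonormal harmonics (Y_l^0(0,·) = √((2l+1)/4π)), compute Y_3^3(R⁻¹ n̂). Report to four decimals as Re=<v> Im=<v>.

Need the full column D^3_{m',3} for m'=−3..3 at α=0.9162, β=2.6131, γ=4.4861.
cos(β/2)=0.261182, sin(β/2)=0.965290
d^3_{-3,3}: single k=6 term ⇒ +0.808995;  D = -0.228134+0.776162i
d^3_{-2,3}: single k=5 term ⇒ +0.536175;  D = +0.316026+0.433141i
d^3_{-1,3}: single k=4 term ⇒ +0.229383;  D = +0.229316+0.005567i
d^3_{0,3}: single k=3 term ⇒ +0.071667;  D = +0.045000-0.055777i
d^3_{1,3}: single k=2 term ⇒ +0.016793;  D = -0.003948-0.016322i
d^3_{2,3}: single k=1 term ⇒ +0.002874;  D = -0.002627-0.001165i
d^3_{3,3}: single k=0 term ⇒ +0.000317;  D = -0.000279+0.000152i
Y_3^{m'}(θ=1.7944,φ=6.2296) and Σ D·Y over m':
  (-0.2281+0.7762i)·(+0.3818+0.0619i)  (+0.3160+0.4331i)·(-0.2142-0.0230i)  (+0.2293+0.0056i)·(-0.2373-0.0127i)  (+0.0450-0.0558i)·(+0.2279+0.0000i)  (-0.0039-0.0163i)·(+0.2373-0.0127i)  (-0.0026-0.0012i)·(-0.2142+0.0230i)  (-0.0003+0.0002i)·(-0.3818+0.0619i)
Y_3^3(R⁻¹ n̂) = -0.237444+0.161506i

Re=-0.2374 Im=0.1615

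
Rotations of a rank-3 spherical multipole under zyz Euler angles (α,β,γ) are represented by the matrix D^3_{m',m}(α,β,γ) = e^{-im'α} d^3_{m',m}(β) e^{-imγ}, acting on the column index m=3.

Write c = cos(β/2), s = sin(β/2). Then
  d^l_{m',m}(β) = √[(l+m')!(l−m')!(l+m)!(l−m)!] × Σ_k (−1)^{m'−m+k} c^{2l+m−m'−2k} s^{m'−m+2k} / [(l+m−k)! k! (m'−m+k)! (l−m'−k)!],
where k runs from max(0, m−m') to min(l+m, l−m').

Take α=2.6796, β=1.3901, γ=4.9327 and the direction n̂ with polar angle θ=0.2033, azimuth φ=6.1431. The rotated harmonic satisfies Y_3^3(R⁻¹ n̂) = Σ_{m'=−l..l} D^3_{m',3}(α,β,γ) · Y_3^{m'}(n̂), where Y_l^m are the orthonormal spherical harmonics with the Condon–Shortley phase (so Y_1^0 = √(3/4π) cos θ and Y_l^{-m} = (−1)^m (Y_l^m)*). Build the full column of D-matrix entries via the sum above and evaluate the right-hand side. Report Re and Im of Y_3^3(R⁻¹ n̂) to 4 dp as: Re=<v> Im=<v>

Need the full column D^3_{m',3} for m'=−3..3 at α=2.6796, β=1.3901, γ=4.9327.
cos(β/2)=0.768022, sin(β/2)=0.640424
d^3_{-3,3}: single k=6 term ⇒ +0.068993;  D = +0.061320-0.031622i
d^3_{-2,3}: single k=5 term ⇒ +0.202669;  D = -0.202648+0.002862i
d^3_{-1,3}: single k=4 term ⇒ +0.384293;  D = +0.346391+0.166417i
d^3_{0,3}: single k=3 term ⇒ +0.532155;  D = -0.326665-0.420093i
d^3_{1,3}: single k=2 term ⇒ +0.552681;  D = +0.109227+0.541780i
d^3_{2,3}: single k=1 term ⇒ +0.419190;  D = +0.109001-0.404770i
d^3_{3,3}: single k=0 term ⇒ +0.205230;  D = -0.136102+0.153608i
Y_3^{m'}(θ=0.2033,φ=6.1431) and Σ D·Y over m':
  (+0.0613-0.0316i)·(+0.0031+0.0014i)  (-0.2026+0.0029i)·(+0.0392+0.0113i)  (+0.3464+0.1664i)·(+0.2453+0.0346i)  (-0.3267-0.4201i)·(+0.6565+0.0000i)  (+0.1092+0.5418i)·(-0.2453+0.0346i)  (+0.1090-0.4048i)·(+0.0392-0.0113i)  (-0.1361+0.1536i)·(-0.0031+0.0014i)
Y_3^3(R⁻¹ n̂) = -0.188597-0.372057i

Re=-0.1886 Im=-0.3721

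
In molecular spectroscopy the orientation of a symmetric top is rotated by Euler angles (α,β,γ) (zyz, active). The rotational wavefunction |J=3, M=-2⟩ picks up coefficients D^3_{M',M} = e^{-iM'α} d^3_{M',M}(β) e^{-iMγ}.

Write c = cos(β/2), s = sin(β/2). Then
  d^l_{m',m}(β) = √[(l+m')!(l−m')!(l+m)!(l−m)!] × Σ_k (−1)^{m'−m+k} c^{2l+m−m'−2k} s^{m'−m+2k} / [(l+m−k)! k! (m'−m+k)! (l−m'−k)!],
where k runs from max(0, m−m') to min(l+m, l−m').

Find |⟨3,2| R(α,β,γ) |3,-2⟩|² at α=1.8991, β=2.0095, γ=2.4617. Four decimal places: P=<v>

First d^3_{2,-2}(β=2.0095), then the phase factors e^{-i(2)α} and e^{-i(-2)γ}:
Half-angle: c=0.536299, s=0.844028. N=√(120·1·1·120)=120.000000
Admissible k: 0..1 (factorial args all ≥0)
  k=0: (−1)^4·120.0000/(24)·0.5363^2·0.8440^4 = +0.729813
  k=1: (−1)^5·120.0000/(120)·0.5363^0·0.8440^6 = -0.361527
d^3_{2,-2}(2.0095) = +0.729813 -0.361527 = +0.368286
|D^3_{2,-2}|² = |d^3_{2,-2}(β)|² = (+0.368286)² = 0.135635 (the z-rotation phases have unit modulus)

P=0.1356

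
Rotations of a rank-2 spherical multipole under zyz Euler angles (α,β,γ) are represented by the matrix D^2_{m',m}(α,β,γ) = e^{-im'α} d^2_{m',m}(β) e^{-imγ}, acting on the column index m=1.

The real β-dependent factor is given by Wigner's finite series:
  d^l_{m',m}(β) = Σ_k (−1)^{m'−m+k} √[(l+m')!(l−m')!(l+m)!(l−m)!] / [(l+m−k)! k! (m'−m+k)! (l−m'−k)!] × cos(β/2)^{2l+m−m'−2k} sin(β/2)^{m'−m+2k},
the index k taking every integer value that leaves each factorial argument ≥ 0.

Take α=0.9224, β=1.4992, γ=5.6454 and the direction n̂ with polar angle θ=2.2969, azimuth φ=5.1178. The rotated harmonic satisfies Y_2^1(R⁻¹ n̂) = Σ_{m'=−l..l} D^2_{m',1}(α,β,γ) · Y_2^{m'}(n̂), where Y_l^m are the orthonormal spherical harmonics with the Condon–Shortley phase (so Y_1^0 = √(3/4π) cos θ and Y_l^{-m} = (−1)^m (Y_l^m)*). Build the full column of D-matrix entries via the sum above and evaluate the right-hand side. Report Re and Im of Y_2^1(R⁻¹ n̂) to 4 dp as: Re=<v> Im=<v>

Need the full column D^2_{m',1} for m'=−2..2 at α=0.9224, β=1.4992, γ=5.6454.
cos(β/2)=0.731961, sin(β/2)=0.681346
d^2_{-2,1}: single k=3 term ⇒ +0.463043;  D = -0.366082+0.283536i
d^2_{-1,1}: k∈[2..3] ⇒ +0.746162 -0.215512 = +0.530650;  D = +0.005631+0.530620i
d^2_{0,1}: k∈[1..2] ⇒ +0.654498 -0.567110 = +0.087388;  D = +0.070209+0.052032i
d^2_{1,1}: k∈[0..1] ⇒ +0.287047 -0.746162 = -0.459115;  D = -0.440645+0.128914i
d^2_{2,1}: single k=0 term ⇒ -0.534395;  D = -0.190144+0.499423i
Y_2^{m'}(θ=2.2969,φ=5.1178) and Σ D·Y over m':
  (-0.3661+0.2835i)·(-0.1488+0.1566i)  (+0.0056+0.5306i)·(-0.1513-0.3525i)  (+0.0702+0.0520i)·(+0.1017+0.0000i)  (-0.4406+0.1289i)·(+0.1513-0.3525i)  (-0.1901+0.4994i)·(-0.1488-0.1566i)
Y_2^1(R⁻¹ n̂) = +0.288660-0.046191i

Re=0.2887 Im=-0.0462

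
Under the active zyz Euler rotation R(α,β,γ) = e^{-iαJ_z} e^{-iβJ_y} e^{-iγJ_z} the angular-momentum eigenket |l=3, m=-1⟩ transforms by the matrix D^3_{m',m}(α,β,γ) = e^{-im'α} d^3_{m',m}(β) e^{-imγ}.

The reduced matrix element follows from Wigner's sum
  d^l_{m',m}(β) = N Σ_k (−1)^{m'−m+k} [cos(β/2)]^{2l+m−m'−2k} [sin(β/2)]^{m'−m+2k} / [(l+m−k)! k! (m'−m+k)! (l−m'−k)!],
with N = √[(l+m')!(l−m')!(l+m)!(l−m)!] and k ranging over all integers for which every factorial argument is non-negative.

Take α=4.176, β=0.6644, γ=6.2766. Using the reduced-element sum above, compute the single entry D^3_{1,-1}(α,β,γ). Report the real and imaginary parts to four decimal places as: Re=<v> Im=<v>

First d^3_{1,-1}(β=0.6644), then the phase factors e^{-i(1)α} and e^{-i(-1)γ}:
Half-angle: c=0.945327, s=0.326124. N=√(24·2·2·24)=48.000000
k∈{0,1,2} keeps every argument non-negative
  k=0: (−1)^2·48.0000/(8)·0.9453^4·0.3261^2 = +0.509617
  k=1: (−1)^3·48.0000/(6)·0.9453^2·0.3261^4 = -0.080869
  k=2: (−1)^4·48.0000/(48)·0.9453^0·0.3261^6 = +0.001203
d^3_{1,-1}(0.6644) = +0.509617 -0.080869 +0.001203 = +0.429951
Phases: e^{-i·(1)·4.176}=-0.511035+0.859560i, e^{-i·(-1)·6.2766}=+0.999978-0.006585i ⇒ D=-0.217282+0.371008i

Re=-0.2173 Im=0.3710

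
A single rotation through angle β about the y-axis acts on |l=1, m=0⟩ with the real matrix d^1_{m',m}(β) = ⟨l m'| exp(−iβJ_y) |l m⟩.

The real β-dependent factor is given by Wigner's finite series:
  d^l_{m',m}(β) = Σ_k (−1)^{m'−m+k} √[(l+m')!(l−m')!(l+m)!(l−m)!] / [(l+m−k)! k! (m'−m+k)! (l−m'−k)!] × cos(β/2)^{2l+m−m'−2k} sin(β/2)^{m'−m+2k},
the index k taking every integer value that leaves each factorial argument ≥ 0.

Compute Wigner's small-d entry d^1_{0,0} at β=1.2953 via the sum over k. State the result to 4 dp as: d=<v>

d^1_{0,0}(β=1.2953) via Wigner's sum:
c=cos(1.2953/2)=0.797504, s=sin(1.2953/2)=0.603314; N=√[1·1·1·1]=1.000000
The bounds max(0,m−m')=0 and min(l+m,l−m')=1 give 2 terms
  k=0: (−1)^0·1.0000/(1)·0.7975^2·0.6033^0 = +0.636012
  k=1: (−1)^1·1.0000/(1)·0.7975^0·0.6033^2 = -0.363988
d^1_{0,0}(1.2953) = +0.636012 -0.363988 = +0.272025

d=0.2720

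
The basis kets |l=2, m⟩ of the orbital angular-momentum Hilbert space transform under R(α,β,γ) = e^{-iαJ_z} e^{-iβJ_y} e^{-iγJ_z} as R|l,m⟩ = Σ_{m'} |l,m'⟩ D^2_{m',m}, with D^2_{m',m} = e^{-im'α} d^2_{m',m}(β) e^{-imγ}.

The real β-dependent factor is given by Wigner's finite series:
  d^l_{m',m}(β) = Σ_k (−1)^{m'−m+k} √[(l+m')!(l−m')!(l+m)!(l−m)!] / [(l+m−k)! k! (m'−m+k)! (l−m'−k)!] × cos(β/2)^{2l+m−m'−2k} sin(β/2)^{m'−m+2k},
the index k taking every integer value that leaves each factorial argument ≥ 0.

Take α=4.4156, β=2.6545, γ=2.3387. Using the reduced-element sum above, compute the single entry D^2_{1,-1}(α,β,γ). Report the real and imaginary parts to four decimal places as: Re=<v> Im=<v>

Re=0.3504 Im=0.6322

D^2_{1,-1}(4.4156,2.6545,2.3387) = e^{-i·1·4.4156}·d^2_{1,-1}(2.6545)·e^{-i·-1·2.3387}. Compute d first:
With c≡cos(β/2)=0.241146 and s≡sin(β/2)=0.970489, N=[6·1·1·6]^{1/2}=6.000000
k: max(0,(-1)−(1))=0 … min(2+(-1),2−(1))=1
  k=0: (−1)^2·6.0000/(2)·0.2411^2·0.9705^2 = +0.164309
  k=1: (−1)^3·6.0000/(6)·0.2411^0·0.9705^4 = -0.887079
d^2_{1,-1}(2.6545) = +0.164309 -0.887079 = -0.722770
Attach z-rotation phases: D = e^{-i(1)(4.4156)}·(-0.722770)·e^{-i(-1)(2.3387)} = +0.350379+0.632163i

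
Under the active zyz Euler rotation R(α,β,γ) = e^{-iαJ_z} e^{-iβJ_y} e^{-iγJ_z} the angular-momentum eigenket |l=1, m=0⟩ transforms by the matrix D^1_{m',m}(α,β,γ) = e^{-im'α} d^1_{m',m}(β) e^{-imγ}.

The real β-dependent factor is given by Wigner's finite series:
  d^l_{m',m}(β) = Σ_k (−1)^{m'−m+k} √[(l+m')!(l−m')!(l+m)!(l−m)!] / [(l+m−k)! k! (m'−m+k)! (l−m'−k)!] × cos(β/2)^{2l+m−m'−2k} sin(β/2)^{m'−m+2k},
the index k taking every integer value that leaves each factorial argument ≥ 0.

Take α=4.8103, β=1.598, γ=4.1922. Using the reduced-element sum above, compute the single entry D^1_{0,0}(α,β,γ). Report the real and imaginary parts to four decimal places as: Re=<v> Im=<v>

First d^1_{0,0}(β=1.598), then the phase factors e^{-i(0)α} and e^{-i(0)γ}:
With c≡cos(β/2)=0.697424 and s≡sin(β/2)=0.716659, N=[1·1·1·1]^{1/2}=1.000000
Admissible k: 0..1 (factorial args all ≥0)
  k=0: (−1)^0·1.0000/(1)·0.6974^2·0.7167^0 = +0.486400
  k=1: (−1)^1·1.0000/(1)·0.6974^0·0.7167^2 = -0.513600
d^1_{0,0}(1.598) = +0.486400 -0.513600 = -0.027200
D = (+1.000000+0.000000i)·(-0.027200)·(+1.000000+0.000000i) = -0.027200+0.000000i

Re=-0.0272 Im=0.0000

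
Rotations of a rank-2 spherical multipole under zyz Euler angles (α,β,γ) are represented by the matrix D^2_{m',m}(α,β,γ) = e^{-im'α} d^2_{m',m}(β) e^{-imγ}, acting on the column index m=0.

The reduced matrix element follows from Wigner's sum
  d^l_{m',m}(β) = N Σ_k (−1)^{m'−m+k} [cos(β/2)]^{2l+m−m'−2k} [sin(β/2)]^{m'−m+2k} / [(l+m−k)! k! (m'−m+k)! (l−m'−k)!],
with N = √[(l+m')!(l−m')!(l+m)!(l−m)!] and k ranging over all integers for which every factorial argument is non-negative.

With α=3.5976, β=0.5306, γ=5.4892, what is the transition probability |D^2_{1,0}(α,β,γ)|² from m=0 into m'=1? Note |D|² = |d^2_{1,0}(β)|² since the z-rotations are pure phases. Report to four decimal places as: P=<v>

P=0.2858

D^2_{1,0}(3.5976,0.5306,5.4892) = e^{-i·1·3.5976}·d^2_{1,0}(0.5306)·e^{-i·0·5.4892}. Compute d first:
Half-angle: c=0.965014, s=0.262199. N=√(6·1·2·2)=4.898979
Admissible k: 0..1 (factorial args all ≥0)
  k=0: (−1)^1·4.8990/(2)·0.9650^3·0.2622^1 = -0.577174
  k=1: (−1)^2·4.8990/(2)·0.9650^1·0.2622^3 = +0.042609
d^2_{1,0}(0.5306) = -0.577174 +0.042609 = -0.534565
|D^2_{1,0}|² = |d^2_{1,0}(β)|² = (-0.534565)² = 0.285760 (the z-rotation phases have unit modulus)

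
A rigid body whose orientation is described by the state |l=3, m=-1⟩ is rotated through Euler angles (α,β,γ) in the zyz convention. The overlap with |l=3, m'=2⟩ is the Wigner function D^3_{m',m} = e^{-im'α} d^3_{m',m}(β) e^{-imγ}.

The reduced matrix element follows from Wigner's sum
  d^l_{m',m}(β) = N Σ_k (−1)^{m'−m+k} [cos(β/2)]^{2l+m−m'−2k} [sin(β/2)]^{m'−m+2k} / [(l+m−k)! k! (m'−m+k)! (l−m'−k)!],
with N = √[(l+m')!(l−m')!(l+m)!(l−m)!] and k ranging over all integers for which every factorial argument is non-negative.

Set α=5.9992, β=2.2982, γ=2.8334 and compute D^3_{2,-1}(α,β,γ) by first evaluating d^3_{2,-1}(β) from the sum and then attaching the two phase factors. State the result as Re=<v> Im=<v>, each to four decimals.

First d^3_{2,-1}(β=2.2982), then the phase factors e^{-i(2)α} and e^{-i(-1)γ}:
c=cos(2.2982/2)=0.409309, s=sin(2.2982/2)=0.912396; N=√[120·1·2·24]=75.894664
The bounds max(0,m−m')=0 and min(l+m,l−m')=1 give 2 terms
  k=0: (−1)^3·75.8947/(12)·0.4093^3·0.9124^3 = -0.329407
  k=1: (−1)^4·75.8947/(24)·0.4093^1·0.9124^5 = +0.818404
d^3_{2,-1}(2.2982) = -0.329407 +0.818404 = +0.488997
D = (+0.842994+0.537922i)·(+0.488997)·(-0.952883+0.303337i) = -0.472589-0.125607i

Re=-0.4726 Im=-0.1256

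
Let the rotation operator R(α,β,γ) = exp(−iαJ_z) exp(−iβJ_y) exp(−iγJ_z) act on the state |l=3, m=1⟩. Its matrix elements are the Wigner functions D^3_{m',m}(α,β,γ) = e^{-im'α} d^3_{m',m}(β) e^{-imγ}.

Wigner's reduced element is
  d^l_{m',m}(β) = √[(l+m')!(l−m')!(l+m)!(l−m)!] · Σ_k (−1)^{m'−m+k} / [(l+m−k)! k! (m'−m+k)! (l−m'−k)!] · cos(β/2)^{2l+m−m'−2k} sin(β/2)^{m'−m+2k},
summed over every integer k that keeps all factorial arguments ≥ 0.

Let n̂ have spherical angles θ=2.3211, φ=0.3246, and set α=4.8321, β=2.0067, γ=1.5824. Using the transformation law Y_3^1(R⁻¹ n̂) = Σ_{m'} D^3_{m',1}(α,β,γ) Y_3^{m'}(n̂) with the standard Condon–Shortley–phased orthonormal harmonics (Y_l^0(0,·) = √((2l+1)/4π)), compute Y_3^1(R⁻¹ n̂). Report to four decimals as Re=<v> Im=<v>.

Re=0.2021 Im=-0.1967

Need the full column D^3_{m',1} for m'=−3..3 at α=4.8321, β=2.0067, γ=1.5824.
cos(β/2)=0.537480, sin(β/2)=0.843276
d^3_{-3,1}: single k=4 term ⇒ +0.565784;  D = +0.531959+0.192692i
d^3_{-2,1}: k∈[3..4] ⇒ +0.588881 -0.724790 = -0.135909;  D = +0.030695-0.132397i
d^3_{-1,1}: k∈[2..4] ⇒ +0.356075 -1.168678 +0.359600 = -0.453003;  D = +0.450358+0.048878i
d^3_{0,1}: k∈[1..3] ⇒ +0.131031 -0.967630 +0.793967 = -0.042632;  D = +0.000495+0.042629i
d^3_{1,1}: k∈[0..2] ⇒ +0.024109 -0.474767 +0.876508 = +0.425850;  D = +0.422184-0.055760i
d^3_{2,1}: k∈[0..1] ⇒ -0.119614 +0.588881 = +0.469267;  D = +0.116565+0.454559i
d^3_{3,1}: single k=0 term ⇒ +0.229845;  D = -0.214230+0.083273i
Y_3^{m'}(θ=2.3211,φ=0.3246) and Σ D·Y over m':
  (+0.5320+0.1927i)·(+0.0918-0.1351i)  (+0.0307-0.1324i)·(-0.2970+0.2254i)  (+0.4504+0.0489i)·(+0.2968-0.0999i)  (+0.0005+0.0426i)·(+0.1718+0.0000i)  (+0.4222-0.0558i)·(-0.2968-0.0999i)  (+0.1166+0.4546i)·(-0.2970-0.2254i)  (-0.2142+0.0833i)·(-0.0918-0.1351i)
Y_3^1(R⁻¹ n̂) = +0.202099-0.196669i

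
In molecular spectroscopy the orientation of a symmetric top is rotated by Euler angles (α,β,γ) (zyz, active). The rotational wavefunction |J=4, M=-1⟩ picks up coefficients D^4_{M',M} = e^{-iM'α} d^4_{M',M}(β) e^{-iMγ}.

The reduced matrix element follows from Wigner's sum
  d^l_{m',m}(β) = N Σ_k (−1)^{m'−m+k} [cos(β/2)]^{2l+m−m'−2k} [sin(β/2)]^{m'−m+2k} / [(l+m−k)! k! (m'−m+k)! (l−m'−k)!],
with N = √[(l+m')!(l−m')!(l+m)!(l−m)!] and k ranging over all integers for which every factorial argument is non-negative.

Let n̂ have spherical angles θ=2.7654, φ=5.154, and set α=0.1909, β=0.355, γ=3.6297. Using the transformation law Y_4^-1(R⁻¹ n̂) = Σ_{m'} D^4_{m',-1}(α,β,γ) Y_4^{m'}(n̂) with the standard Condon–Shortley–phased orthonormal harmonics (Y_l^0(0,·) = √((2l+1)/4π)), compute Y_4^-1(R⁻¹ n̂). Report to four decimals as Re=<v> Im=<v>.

Re=0.1500 Im=0.3911

Need the full column D^4_{m',-1} for m'=−4..4 at α=0.1909, β=0.355, γ=3.6297.
cos(β/2)=0.984288, sin(β/2)=0.176569
d^4_{-4,-1}: single k=3 term ⇒ +0.038059;  D = -0.011939-0.036137i
d^4_{-3,-1}: k∈[2..3] ⇒ +0.225027 -0.012069 = +0.212958;  D = -0.103959-0.185859i
d^4_{-2,-1}: k∈[1..3] ⇒ +0.670514 -0.107886 +0.002315 = +0.564942;  D = -0.364330-0.431768i
d^4_{-1,-1}: k∈[0..3] ⇒ +0.881005 -0.425261 +0.027370 -0.000294 = +0.482820;  D = -0.375729-0.303221i
d^4_{0,-1}: k∈[0..3] ⇒ -0.706783 +0.136466 -0.004391 +0.000024 = -0.574686;  D = +0.507575+0.269502i
d^4_{1,-1}: k∈[0..3] ⇒ +0.283508 -0.027370 +0.000440 -0.000001 = +0.256577;  D = -0.245328-0.075139i
d^4_{2,-1}: k∈[0..2] ⇒ -0.071924 +0.003472 -0.000022 = -0.068474;  D = +0.068088+0.007266i
d^4_{3,-1}: k∈[0..1] ⇒ +0.012069 -0.000233 = +0.011836;  D = -0.011794+0.001000i
d^4_{4,-1}: single k=0 term ⇒ -0.001225;  D = +0.001179-0.000333i
Y_4^{m'}(θ=2.7654,φ=5.154) and Σ D·Y over m':
  (-0.0119-0.0361i)·(-0.0016-0.0079i)  (-0.1040-0.1859i)·(+0.0560+0.0141i)  (-0.3643-0.4318i)·(-0.1449+0.1764i)  (-0.3757-0.3032i)·(-0.2111-0.4465i)  (+0.5076+0.2695i)·(+0.3426+0.0000i)  (-0.2453-0.0751i)·(+0.2111-0.4465i)  (+0.0681+0.0073i)·(-0.1449-0.1764i)  (-0.0118+0.0010i)·(-0.0560+0.0141i)  (+0.0012-0.0003i)·(-0.0016+0.0079i)
Y_4^-1(R⁻¹ n̂) = +0.150018+0.391071i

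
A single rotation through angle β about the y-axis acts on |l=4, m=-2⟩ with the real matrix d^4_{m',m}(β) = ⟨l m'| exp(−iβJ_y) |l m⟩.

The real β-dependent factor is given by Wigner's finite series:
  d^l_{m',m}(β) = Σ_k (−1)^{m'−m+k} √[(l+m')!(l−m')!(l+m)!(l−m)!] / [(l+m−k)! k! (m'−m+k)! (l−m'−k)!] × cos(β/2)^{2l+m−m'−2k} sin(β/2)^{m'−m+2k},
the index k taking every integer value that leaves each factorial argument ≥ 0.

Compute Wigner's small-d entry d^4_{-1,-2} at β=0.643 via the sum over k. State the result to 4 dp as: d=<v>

d=-0.4512

d^4_{-1,-2}(β=0.643) via Wigner's sum:
With c≡cos(β/2)=0.948763 and s≡sin(β/2)=0.315990, N=[6·120·2·720]^{1/2}=1018.233765
The bounds max(0,m−m')=0 and min(l+m,l−m')=2 give 3 terms
  k=0: (−1)^1·1018.2338/(240)·0.9488^7·0.3160^1 = -0.927710
  k=1: (−1)^2·1018.2338/(48)·0.9488^5·0.3160^3 = +0.514534
  k=2: (−1)^3·1018.2338/(72)·0.9488^3·0.3160^5 = -0.038050
d^4_{-1,-2}(0.643) = -0.927710 +0.514534 -0.038050 = -0.451226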